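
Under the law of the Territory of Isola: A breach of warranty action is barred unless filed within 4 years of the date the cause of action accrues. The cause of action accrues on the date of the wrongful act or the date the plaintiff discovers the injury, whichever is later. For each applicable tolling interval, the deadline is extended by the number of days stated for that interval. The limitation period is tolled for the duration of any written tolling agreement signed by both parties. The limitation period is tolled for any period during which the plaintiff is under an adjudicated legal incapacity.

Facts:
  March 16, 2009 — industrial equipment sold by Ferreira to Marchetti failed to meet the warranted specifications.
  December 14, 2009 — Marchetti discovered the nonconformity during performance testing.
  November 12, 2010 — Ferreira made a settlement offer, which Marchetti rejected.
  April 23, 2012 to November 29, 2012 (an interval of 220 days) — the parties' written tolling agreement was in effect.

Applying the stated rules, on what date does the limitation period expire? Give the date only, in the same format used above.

July 22, 2014

The claim accrued on December 14, 2009 — the later of the March 16, 2009 act and the December 14, 2009 discovery.
Adding the 4 years base period to December 14, 2009 gives a deadline of December 14, 2013, before any tolling.
The period was tolled for 220 days by the written tolling agreement (April 23, 2012 to November 29, 2012), pushing the deadline to July 22, 2014.
None of the other events listed affects the running of the period under the stated rules.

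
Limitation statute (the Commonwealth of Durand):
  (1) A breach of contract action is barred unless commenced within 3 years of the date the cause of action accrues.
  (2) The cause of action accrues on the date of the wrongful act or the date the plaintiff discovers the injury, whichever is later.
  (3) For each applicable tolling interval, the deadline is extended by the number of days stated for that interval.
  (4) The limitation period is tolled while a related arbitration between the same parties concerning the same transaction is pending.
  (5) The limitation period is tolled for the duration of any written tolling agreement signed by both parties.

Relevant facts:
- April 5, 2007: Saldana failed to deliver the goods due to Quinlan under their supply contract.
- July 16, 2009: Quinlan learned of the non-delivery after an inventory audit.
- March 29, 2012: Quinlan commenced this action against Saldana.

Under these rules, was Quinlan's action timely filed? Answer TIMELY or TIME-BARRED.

TIMELY

Taking the later of the act (April 5, 2007) and discovery (July 16, 2009), the claim accrued on July 16, 2009.
Adding the 3 years base period to July 16, 2009 gives a deadline of July 16, 2012, before any tolling.
The March 29, 2012 filing precedes the July 16, 2012 deadline; the claim is timely.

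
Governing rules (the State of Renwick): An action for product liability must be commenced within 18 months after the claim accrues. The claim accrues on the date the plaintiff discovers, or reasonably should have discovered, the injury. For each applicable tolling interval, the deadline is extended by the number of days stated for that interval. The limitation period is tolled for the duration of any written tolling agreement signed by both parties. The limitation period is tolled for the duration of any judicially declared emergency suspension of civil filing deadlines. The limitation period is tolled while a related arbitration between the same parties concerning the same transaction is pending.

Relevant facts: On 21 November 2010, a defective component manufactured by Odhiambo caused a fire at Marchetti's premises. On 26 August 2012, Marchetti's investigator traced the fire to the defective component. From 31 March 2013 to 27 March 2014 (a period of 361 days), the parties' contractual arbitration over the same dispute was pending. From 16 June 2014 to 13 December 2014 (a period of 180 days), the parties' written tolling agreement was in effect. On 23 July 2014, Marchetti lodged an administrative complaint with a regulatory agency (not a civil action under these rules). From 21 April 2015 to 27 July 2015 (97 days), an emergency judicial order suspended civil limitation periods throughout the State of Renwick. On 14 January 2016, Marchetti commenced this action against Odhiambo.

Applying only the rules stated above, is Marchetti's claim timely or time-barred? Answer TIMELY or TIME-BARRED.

Under the discovery rule, the claim accrued on 26 August 2012, when Marchetti discovered the injury — not on the 21 November 2010 date of the underlying act.
The untolled deadline — 18 months after 26 August 2012 — is 26 February 2014.
The period was tolled for 361 days by the pending related arbitration (31 March 2013 to 27 March 2014), pushing the deadline to 22 February 2015.
The written tolling agreement from 16 June 2014 to 13 December 2014 tolled the period for 180 days, extending the deadline to 21 August 2015.
The period was tolled for 97 days by the emergency suspension of filing deadlines (21 April 2015 to 27 July 2015), pushing the deadline to 26 November 2015.
Nothing else in the chronology tolls or restarts the period.
Filing on 14 January 2016 missed the 26 November 2015 deadline — the action is time-barred.

TIME-BARRED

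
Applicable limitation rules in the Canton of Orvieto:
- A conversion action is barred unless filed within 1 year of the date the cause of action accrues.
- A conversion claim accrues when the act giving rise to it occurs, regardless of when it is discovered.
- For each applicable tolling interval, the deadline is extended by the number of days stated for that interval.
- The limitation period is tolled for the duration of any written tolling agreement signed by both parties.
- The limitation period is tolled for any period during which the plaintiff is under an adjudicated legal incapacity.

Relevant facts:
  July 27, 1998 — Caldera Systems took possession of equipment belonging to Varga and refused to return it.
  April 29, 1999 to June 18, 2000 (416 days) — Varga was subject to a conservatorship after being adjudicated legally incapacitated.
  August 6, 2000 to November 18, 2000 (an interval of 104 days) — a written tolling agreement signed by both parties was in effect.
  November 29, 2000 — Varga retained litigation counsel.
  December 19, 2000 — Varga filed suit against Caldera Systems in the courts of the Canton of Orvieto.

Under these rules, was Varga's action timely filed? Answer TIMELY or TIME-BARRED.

The cause of action accrued on July 27, 1998, the date of the act.
The untolled deadline — 1 year after July 27, 1998 — is July 27, 1999.
The period was tolled for 416 days by the plaintiff's legal incapacity (April 29, 1999 to June 18, 2000), pushing the deadline to September 15, 2000.
The period was tolled for 104 days by the written tolling agreement (August 6, 2000 to November 18, 2000), pushing the deadline to December 28, 2000.
Nothing else in the chronology tolls or restarts the period.
Filing on December 19, 2000 beat the December 28, 2000 deadline — the action is timely.

TIMELY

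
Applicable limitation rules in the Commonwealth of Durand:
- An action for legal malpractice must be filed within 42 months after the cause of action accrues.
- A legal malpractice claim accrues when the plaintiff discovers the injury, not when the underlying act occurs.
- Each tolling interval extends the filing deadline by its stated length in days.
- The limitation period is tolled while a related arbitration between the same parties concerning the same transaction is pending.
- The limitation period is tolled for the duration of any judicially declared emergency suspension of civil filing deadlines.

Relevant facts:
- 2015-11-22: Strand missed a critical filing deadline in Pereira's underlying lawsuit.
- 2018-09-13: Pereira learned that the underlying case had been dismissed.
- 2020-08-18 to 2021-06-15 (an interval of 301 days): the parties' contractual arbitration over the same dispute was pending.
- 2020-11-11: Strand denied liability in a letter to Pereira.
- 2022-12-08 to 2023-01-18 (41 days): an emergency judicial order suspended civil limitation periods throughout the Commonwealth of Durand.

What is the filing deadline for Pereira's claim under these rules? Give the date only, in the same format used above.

The claim did not accrue until Pereira discovered the injury on 2018-09-13; the 2015-11-22 act date does not start the clock under the stated rule.
42 months from 2018-09-13 is 2022-03-13.
Because the pending related arbitration ran from 2020-08-18 to 2021-06-15, the deadline is extended by 301 days to 2023-01-08.
The period was tolled for 41 days by the emergency suspension of filing deadlines (2022-12-08 to 2023-01-18), pushing the deadline to 2023-02-18.
None of the other events listed affects the running of the period under the stated rules.

2023-02-18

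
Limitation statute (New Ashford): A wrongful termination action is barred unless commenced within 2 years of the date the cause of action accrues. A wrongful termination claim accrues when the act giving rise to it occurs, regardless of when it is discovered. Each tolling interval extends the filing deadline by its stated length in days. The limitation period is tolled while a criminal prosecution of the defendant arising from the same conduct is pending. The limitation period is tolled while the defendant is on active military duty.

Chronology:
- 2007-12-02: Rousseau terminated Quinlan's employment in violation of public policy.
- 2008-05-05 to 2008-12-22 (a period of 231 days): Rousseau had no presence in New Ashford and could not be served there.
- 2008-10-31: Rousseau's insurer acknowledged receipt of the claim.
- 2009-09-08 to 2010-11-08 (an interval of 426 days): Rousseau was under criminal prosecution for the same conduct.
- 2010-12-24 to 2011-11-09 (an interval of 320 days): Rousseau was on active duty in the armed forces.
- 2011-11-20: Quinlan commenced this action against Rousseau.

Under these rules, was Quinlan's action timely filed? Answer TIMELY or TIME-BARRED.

The cause of action accrued on 2007-12-02, the date of the act.
Adding the 2 years base period to 2007-12-02 gives a deadline of 2009-12-02, before any tolling.
The period was tolled for 426 days by the pending criminal prosecution (2009-09-08 to 2010-11-08), pushing the deadline to 2011-02-01.
Because the defendant's active military service ran from 2010-12-24 to 2011-11-09, the deadline is extended by 320 days to 2011-12-18.
No stated provision tolls the period for the defendant's absence, so the interval from 2008-05-05 to 2008-12-22 has no effect on the deadline.
Nothing else in the chronology tolls or restarts the period.
Filing on 2011-11-20 beat the 2011-12-18 deadline — the action is timely.

TIMELY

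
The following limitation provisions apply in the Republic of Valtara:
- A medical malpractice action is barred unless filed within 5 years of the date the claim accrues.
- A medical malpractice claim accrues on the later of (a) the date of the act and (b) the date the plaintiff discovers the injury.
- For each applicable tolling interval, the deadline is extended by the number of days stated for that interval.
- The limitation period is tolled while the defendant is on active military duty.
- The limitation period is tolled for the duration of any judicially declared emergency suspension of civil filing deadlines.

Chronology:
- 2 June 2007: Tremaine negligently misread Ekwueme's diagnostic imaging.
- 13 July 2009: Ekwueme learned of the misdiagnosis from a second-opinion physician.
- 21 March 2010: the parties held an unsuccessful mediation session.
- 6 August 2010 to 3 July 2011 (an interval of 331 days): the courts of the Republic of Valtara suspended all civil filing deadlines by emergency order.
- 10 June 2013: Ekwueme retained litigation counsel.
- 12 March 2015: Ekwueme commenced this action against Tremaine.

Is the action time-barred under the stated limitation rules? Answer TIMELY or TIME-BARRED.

TIMELY

Because discovery on 13 July 2009 post-dates the 2 June 2007 act, accrual under the later-of rule falls on 13 July 2009.
Adding the 5 years base period to 13 July 2009 gives a deadline of 13 July 2014, before any tolling.
The period was tolled for 331 days by the emergency suspension of filing deadlines (6 August 2010 to 3 July 2011), pushing the deadline to 9 June 2015.
The other events in the timeline have no effect on the limitation period under the stated rules.
The 12 March 2015 filing precedes the 9 June 2015 deadline; the claim is timely.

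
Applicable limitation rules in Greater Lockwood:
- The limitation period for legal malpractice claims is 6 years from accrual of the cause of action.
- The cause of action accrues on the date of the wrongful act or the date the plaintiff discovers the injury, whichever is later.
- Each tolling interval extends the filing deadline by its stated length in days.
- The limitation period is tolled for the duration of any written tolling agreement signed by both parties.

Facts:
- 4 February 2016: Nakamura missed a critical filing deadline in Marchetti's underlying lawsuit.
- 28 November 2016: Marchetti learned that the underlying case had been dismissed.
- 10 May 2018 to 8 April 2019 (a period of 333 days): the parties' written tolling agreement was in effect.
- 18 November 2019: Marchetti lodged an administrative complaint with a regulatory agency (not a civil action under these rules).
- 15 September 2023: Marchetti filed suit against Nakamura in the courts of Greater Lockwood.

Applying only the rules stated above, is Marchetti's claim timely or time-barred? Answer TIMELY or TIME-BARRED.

TIMELY

Because discovery on 28 November 2016 post-dates the 4 February 2016 act, accrual under the later-of rule falls on 28 November 2016.
6 years from 28 November 2016 is 28 November 2022.
The period was tolled for 333 days by the written tolling agreement (10 May 2018 to 8 April 2019), pushing the deadline to 27 October 2023.
None of the other events listed affects the running of the period under the stated rules.
Filing on 15 September 2023 beat the 27 October 2023 deadline — the action is timely.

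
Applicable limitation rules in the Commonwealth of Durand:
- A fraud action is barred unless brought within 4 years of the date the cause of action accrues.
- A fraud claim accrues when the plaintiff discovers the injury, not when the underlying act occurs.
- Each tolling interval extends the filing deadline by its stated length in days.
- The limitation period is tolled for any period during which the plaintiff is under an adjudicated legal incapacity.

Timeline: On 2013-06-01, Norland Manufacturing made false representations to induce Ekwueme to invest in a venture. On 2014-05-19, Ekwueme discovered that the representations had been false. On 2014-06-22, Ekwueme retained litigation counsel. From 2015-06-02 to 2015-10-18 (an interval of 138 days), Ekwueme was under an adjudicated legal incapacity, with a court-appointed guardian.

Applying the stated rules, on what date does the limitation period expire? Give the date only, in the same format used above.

2018-10-04

The claim did not accrue until Ekwueme discovered the injury on 2014-05-19; the 2013-06-01 act date does not start the clock under the stated rule.
Adding the 4 years base period to 2014-05-19 gives a deadline of 2018-05-19, before any tolling.
Because the plaintiff's legal incapacity ran from 2015-06-02 to 2015-10-18, the deadline is extended by 138 days to 2018-10-04.
None of the other events listed affects the running of the period under the stated rules.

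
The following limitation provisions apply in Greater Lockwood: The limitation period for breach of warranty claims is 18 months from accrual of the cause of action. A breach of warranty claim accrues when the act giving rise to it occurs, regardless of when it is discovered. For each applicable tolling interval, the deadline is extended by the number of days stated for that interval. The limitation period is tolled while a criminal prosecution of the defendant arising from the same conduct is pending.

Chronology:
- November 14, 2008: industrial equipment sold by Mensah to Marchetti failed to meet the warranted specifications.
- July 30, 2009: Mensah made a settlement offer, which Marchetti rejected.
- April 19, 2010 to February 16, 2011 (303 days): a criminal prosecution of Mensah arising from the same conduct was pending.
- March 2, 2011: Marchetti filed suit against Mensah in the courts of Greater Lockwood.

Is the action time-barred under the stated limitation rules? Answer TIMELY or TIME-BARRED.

The cause of action accrued on November 14, 2008, the date of the act.
Adding the 18 months base period to November 14, 2008 gives a deadline of May 14, 2010, before any tolling.
Because the pending criminal prosecution ran from April 19, 2010 to February 16, 2011, the deadline is extended by 303 days to March 13, 2011.
The other events in the timeline have no effect on the limitation period under the stated rules.
Filing on March 2, 2011 beat the March 13, 2011 deadline — the action is timely.

TIMELY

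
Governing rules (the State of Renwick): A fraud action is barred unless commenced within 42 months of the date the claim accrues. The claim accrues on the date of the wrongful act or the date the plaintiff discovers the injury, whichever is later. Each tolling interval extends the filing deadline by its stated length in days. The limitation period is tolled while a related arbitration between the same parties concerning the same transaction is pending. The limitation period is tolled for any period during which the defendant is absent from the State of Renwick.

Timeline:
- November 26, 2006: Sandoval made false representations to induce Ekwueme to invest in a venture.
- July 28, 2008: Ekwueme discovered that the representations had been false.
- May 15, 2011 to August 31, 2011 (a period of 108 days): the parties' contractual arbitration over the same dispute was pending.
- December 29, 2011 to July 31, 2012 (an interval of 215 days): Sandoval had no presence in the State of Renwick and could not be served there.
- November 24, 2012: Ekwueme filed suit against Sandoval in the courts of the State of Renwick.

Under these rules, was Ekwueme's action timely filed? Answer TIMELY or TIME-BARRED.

TIMELY

Taking the later of the act (November 26, 2006) and discovery (July 28, 2008), the claim accrued on July 28, 2008.
Adding the 42 months base period to July 28, 2008 gives a deadline of January 28, 2012, before any tolling.
The pending related arbitration from May 15, 2011 to August 31, 2011 tolled the period for 108 days, extending the deadline to May 15, 2012.
Because the defendant's absence from the jurisdiction ran from December 29, 2011 to July 31, 2012, the deadline is extended by 215 days to December 16, 2012.
Ekwueme filed on November 24, 2012, before the December 16, 2012 deadline, so the action is timely.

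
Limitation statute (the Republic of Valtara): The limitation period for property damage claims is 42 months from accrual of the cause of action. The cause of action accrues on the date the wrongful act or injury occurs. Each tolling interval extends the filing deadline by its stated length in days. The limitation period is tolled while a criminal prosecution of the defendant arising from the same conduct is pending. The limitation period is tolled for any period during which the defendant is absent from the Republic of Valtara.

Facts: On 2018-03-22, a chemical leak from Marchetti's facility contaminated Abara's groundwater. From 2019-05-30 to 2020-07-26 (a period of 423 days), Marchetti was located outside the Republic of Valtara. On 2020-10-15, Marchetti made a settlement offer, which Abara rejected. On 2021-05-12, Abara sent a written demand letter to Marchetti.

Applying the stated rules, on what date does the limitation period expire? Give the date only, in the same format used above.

2022-11-19

The claim accrued on 2018-03-22, when the wrongful act occurred.
The untolled deadline — 42 months after 2018-03-22 — is 2021-09-22.
The period was tolled for 423 days by the defendant's absence from the jurisdiction (2019-05-30 to 2020-07-26), pushing the deadline to 2022-11-19.
None of the other events listed affects the running of the period under the stated rules.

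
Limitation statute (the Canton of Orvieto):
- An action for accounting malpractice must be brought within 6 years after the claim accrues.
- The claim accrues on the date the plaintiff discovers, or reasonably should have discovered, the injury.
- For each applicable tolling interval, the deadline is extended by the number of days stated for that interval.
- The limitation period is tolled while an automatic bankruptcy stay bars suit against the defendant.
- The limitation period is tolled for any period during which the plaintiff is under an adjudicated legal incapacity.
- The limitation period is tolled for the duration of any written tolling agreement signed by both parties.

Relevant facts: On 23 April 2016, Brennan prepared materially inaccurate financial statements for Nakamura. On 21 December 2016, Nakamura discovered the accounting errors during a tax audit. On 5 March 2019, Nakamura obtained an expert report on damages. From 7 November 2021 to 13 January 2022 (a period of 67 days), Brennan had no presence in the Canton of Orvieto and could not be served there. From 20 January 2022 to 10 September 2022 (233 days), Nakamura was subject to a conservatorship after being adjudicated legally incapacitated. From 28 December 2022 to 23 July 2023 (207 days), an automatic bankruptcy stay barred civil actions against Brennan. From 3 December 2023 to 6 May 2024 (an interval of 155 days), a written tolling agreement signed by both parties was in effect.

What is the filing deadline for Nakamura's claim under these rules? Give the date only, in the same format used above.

Accrual is tied to discovery, so the period began on 21 December 2016 rather than on 23 April 2016 when the act occurred.
The untolled deadline — 6 years after 21 December 2016 — is 21 December 2022.
The plaintiff's legal incapacity from 20 January 2022 to 10 September 2022 tolled the period for 233 days, extending the deadline to 11 August 2023.
Because the automatic bankruptcy stay ran from 28 December 2022 to 23 July 2023, the deadline is extended by 207 days to 5 March 2024.
Because the written tolling agreement ran from 3 December 2023 to 6 May 2024, the deadline is extended by 155 days to 7 August 2024.
No stated provision tolls the period for the defendant's absence, so the interval from 7 November 2021 to 13 January 2022 has no effect on the deadline.
The other events in the timeline have no effect on the limitation period under the stated rules.

7 August 2024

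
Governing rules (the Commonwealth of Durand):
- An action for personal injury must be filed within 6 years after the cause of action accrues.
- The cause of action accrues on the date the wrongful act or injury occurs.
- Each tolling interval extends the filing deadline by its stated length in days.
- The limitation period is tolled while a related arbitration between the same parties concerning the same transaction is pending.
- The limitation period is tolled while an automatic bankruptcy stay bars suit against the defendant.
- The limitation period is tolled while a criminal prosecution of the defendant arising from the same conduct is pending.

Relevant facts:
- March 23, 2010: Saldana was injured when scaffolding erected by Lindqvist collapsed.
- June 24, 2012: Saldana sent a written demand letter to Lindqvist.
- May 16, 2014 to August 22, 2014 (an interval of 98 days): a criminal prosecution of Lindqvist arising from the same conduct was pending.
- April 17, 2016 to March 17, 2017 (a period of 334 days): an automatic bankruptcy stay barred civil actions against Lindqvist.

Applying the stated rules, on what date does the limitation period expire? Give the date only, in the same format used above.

May 29, 2017

The claim accrued on March 23, 2010, when the wrongful act occurred.
The untolled deadline — 6 years after March 23, 2010 — is March 23, 2016.
The pending criminal prosecution from May 16, 2014 to August 22, 2014 tolled the period for 98 days, extending the deadline to June 29, 2016.
The automatic bankruptcy stay from April 17, 2016 to March 17, 2017 tolled the period for 334 days, extending the deadline to May 29, 2017.
Nothing else in the chronology tolls or restarts the period.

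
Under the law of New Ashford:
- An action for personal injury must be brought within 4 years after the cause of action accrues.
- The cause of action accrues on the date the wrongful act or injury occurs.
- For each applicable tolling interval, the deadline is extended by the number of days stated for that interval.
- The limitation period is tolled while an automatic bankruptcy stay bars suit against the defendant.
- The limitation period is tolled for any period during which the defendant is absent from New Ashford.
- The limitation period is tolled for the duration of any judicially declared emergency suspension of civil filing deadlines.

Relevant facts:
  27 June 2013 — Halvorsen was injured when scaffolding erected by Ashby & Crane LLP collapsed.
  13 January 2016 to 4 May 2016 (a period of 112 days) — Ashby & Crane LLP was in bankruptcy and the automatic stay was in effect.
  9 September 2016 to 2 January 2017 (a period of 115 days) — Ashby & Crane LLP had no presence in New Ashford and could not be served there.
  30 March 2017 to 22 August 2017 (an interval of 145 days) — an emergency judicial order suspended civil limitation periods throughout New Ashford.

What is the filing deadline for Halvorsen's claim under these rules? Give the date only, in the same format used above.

4 July 2018

The cause of action accrued on 27 June 2013, the date of the act.
4 years from 27 June 2013 is 27 June 2017.
Because the automatic bankruptcy stay ran from 13 January 2016 to 4 May 2016, the deadline is extended by 112 days to 17 October 2017.
The defendant's absence from the jurisdiction from 9 September 2016 to 2 January 2017 tolled the period for 115 days, extending the deadline to 9 February 2018.
The period was tolled for 145 days by the emergency suspension of filing deadlines (30 March 2017 to 22 August 2017), pushing the deadline to 4 July 2018.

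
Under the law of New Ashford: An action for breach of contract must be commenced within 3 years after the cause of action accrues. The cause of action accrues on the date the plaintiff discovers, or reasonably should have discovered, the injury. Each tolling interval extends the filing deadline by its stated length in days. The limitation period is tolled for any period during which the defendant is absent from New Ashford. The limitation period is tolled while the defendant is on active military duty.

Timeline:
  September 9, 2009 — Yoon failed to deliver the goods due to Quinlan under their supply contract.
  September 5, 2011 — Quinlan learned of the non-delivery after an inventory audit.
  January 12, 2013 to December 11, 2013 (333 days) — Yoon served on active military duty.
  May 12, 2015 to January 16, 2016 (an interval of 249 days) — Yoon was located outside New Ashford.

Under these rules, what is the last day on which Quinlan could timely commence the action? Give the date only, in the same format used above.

April 9, 2016

Accrual is tied to discovery, so the period began on September 5, 2011 rather than on September 9, 2009 when the act occurred.
Adding the 3 years base period to September 5, 2011 gives a deadline of September 5, 2014, before any tolling.
Because the defendant's active military service ran from January 12, 2013 to December 11, 2013, the deadline is extended by 333 days to August 4, 2015.
The period was tolled for 249 days by the defendant's absence from the jurisdiction (May 12, 2015 to January 16, 2016), pushing the deadline to April 9, 2016.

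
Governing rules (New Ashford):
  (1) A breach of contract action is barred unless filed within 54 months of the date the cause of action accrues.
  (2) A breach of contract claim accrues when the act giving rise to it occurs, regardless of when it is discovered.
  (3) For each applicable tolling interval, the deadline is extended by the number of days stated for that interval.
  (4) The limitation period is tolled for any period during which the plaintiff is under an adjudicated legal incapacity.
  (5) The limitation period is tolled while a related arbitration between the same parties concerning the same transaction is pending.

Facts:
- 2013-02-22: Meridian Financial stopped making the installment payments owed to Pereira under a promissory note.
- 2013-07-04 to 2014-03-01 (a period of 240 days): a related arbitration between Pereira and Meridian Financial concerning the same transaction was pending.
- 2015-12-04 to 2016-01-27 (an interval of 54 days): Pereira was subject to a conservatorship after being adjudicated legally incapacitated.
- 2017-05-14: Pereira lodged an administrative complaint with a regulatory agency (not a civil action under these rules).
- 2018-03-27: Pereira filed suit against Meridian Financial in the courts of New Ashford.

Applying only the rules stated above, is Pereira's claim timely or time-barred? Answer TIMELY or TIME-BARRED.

The limitation period began to run on 2013-02-22.
The untolled deadline — 54 months after 2013-02-22 — is 2017-08-22.
Because the pending related arbitration ran from 2013-07-04 to 2014-03-01, the deadline is extended by 240 days to 2018-04-19.
The plaintiff's legal incapacity from 2015-12-04 to 2016-01-27 tolled the period for 54 days, extending the deadline to 2018-06-12.
The other events in the timeline have no effect on the limitation period under the stated rules.
The 2018-03-27 filing precedes the 2018-06-12 deadline; the claim is timely.

TIMELY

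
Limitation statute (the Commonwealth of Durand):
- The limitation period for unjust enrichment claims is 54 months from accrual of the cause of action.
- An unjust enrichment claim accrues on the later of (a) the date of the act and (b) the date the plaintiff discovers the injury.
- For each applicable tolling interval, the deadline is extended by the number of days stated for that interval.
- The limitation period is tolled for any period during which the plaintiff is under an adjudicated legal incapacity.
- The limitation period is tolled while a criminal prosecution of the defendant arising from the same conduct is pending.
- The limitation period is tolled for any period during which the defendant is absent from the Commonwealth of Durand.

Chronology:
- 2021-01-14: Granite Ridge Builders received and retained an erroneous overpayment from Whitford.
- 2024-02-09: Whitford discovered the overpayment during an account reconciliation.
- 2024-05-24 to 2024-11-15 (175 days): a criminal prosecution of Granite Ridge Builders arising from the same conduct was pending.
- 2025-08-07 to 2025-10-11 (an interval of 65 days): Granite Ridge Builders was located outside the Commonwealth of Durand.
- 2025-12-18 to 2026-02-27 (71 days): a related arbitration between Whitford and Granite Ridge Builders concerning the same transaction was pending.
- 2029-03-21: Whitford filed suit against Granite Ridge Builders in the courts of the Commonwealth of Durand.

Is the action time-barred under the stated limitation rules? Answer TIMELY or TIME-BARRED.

TIMELY

Taking the later of the act (2021-01-14) and discovery (2024-02-09), the claim accrued on 2024-02-09.
54 months from 2024-02-09 is 2028-08-09.
Because the pending criminal prosecution ran from 2024-05-24 to 2024-11-15, the deadline is extended by 175 days to 2029-01-31.
The period was tolled for 65 days by the defendant's absence from the jurisdiction (2025-08-07 to 2025-10-11), pushing the deadline to 2029-04-06.
The pending related arbitration from 2025-12-18 to 2026-02-27 does not toll the period, because no stated rule makes a pending arbitration a tolling event.
The 2029-03-21 filing precedes the 2029-04-06 deadline; the claim is timely.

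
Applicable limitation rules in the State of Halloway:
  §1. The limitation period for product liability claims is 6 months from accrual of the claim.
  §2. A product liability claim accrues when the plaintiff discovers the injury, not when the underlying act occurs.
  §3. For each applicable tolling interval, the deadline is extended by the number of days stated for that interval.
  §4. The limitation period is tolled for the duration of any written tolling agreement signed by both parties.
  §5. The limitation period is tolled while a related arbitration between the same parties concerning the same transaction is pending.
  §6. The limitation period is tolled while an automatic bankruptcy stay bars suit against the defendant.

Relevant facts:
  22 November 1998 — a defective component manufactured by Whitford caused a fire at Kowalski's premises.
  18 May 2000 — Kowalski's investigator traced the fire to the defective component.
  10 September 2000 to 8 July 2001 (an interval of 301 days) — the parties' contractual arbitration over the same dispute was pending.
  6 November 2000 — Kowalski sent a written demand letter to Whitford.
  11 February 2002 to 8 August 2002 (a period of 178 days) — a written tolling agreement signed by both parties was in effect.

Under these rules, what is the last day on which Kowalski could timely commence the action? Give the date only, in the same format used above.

The claim did not accrue until Kowalski discovered the injury on 18 May 2000; the 22 November 1998 act date does not start the clock under the stated rule.
Adding the 6 months base period to 18 May 2000 gives a deadline of 18 November 2000, before any tolling.
Because the pending related arbitration ran from 10 September 2000 to 8 July 2001, the deadline is extended by 301 days to 15 September 2001.
By the time the written tolling agreement began on 11 February 2002, the limitation period had already expired on 15 September 2001; that interval cannot revive it.
The other events in the timeline have no effect on the limitation period under the stated rules.

15 September 2001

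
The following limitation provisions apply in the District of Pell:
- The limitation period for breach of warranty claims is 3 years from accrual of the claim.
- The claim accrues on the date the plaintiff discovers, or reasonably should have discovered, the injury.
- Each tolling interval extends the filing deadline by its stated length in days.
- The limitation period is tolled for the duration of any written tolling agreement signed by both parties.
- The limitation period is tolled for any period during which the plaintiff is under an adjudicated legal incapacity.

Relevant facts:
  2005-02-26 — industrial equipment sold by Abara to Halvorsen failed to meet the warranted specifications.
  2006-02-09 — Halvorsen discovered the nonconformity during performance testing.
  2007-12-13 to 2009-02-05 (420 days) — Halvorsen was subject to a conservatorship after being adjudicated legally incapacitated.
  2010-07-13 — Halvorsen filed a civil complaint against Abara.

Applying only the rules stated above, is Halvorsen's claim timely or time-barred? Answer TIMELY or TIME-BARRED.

The claim did not accrue until Halvorsen discovered the injury on 2006-02-09; the 2005-02-26 act date does not start the clock under the stated rule.
3 years from 2006-02-09 is 2009-02-09.
The plaintiff's legal incapacity from 2007-12-13 to 2009-02-05 tolled the period for 420 days, extending the deadline to 2010-04-05.
Halvorsen filed on 2010-07-13, after the 2010-04-05 deadline, so the action is time-barred.

TIME-BARRED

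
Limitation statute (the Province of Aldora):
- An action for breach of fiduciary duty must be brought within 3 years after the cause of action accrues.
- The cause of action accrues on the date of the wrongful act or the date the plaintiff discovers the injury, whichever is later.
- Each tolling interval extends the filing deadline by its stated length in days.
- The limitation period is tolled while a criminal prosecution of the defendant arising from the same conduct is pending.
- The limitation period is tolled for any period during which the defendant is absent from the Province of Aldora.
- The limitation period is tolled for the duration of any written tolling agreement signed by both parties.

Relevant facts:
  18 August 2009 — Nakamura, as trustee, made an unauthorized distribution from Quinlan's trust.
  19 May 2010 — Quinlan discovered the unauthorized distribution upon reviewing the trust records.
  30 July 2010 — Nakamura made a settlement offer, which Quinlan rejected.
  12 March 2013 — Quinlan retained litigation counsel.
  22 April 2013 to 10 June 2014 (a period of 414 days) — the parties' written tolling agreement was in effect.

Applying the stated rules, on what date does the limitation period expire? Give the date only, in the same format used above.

Taking the later of the act (18 August 2009) and discovery (19 May 2010), the claim accrued on 19 May 2010.
Adding the 3 years base period to 19 May 2010 gives a deadline of 19 May 2013, before any tolling.
The written tolling agreement from 22 April 2013 to 10 June 2014 tolled the period for 414 days, extending the deadline to 7 July 2014.
Nothing else in the chronology tolls or restarts the period.

7 July 2014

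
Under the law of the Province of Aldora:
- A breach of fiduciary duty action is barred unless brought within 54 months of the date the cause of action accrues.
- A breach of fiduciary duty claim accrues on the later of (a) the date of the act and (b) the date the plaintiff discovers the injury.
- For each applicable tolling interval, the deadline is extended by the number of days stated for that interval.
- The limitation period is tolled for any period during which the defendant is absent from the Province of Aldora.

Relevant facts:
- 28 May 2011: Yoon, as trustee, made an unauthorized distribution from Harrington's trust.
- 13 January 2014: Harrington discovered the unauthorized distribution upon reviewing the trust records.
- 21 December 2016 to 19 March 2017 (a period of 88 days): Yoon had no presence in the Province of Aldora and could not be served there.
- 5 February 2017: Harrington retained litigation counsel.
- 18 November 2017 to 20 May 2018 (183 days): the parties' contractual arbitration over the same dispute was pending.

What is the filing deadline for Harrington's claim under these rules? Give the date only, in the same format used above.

9 October 2018

Because discovery on 13 January 2014 post-dates the 28 May 2011 act, accrual under the later-of rule falls on 13 January 2014.
54 months from 13 January 2014 is 13 July 2018.
The defendant's absence from the jurisdiction from 21 December 2016 to 19 March 2017 tolled the period for 88 days, extending the deadline to 9 October 2018.
The pending related arbitration from 18 November 2017 to 20 May 2018 does not toll the period, because no stated rule makes a pending arbitration a tolling event.
The other events in the timeline have no effect on the limitation period under the stated rules.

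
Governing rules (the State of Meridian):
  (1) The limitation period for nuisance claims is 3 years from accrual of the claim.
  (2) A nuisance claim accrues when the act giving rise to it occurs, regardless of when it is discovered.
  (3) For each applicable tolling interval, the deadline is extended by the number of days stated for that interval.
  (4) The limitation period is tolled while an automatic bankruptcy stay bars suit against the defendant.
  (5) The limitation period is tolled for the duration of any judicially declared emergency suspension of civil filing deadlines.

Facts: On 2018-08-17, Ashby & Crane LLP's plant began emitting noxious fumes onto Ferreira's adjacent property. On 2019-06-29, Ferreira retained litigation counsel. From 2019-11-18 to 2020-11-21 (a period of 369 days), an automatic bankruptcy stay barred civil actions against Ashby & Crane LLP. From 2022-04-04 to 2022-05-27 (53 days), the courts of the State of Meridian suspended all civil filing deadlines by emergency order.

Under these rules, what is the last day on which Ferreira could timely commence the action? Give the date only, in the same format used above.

The claim accrued on 2018-08-17, the date of the act.
3 years from 2018-08-17 is 2021-08-17.
The automatic bankruptcy stay from 2019-11-18 to 2020-11-21 tolled the period for 369 days, extending the deadline to 2022-08-21.
Because the emergency suspension of filing deadlines ran from 2022-04-04 to 2022-05-27, the deadline is extended by 53 days to 2022-10-13.
The other events in the timeline have no effect on the limitation period under the stated rules.

2022-10-13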